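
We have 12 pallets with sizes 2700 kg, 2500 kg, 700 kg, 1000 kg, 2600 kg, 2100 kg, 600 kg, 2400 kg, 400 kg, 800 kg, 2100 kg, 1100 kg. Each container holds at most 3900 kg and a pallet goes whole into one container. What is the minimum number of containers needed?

6

Total = 2700 + 2600 + 2500 + 2400 + 2100 + 2100 + 1100 + 1000 + 800 + 700 + 600 + 400 = 19000 kg.
Lower bound: ⌈19000/3900⌉ = 5 containers.
Also, 6 pallets each exceed 1950 kg, and no two of those can share a container, so at least 6 containers are needed.
A packing using 6 containers:
  container 1: 2700 + 1100 = 3800
  container 2: 2600 + 1000 = 3600
  container 3: 2500 + 800 + 600 = 3900
  container 4: 2400 + 700 + 400 = 3500
  container 5: 2100 = 2100
  container 6: 2100 = 2100
This matches the lower bound, so 6 is optimal.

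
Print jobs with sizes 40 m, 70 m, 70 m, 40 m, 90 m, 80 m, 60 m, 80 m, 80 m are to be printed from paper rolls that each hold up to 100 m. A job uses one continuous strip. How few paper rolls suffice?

Total = 90 + 80 + 80 + 80 + 70 + 70 + 60 + 40 + 40 = 610 m.
Lower bound: ⌈610/100⌉ = 7 paper rolls.
A packing using 8 paper rolls:
  roll 1: 90 = 90
  roll 2: 80 = 80
  roll 3: 80 = 80
  roll 4: 80 = 80
  roll 5: 70 = 70
  roll 6: 70 = 70
  roll 7: 60 + 40 = 100
  roll 8: 40 = 40
No arrangement into 7 paper rolls stays within capacity, so 8 is optimal.

8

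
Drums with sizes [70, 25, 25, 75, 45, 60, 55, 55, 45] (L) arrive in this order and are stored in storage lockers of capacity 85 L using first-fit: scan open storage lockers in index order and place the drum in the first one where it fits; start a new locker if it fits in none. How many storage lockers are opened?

8

  70 → locker 1 (new)  [load 70/85]
  25 → locker 2 (new)  [load 25/85]
  25 → locker 2  [load 50/85]
  75 → locker 3 (new)  [load 75/85]
  45 → locker 4 (new)  [load 45/85]
  60 → locker 5 (new)  [load 60/85]
  55 → locker 6 (new)  [load 55/85]
  55 → locker 7 (new)  [load 55/85]
  45 → locker 8 (new)  [load 45/85]
8 storage lockers opened.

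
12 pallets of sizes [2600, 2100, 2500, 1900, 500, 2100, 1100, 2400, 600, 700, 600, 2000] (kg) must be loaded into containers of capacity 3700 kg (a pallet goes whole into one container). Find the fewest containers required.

Total = 2600 + 2500 + 2400 + 2100 + 2100 + 2000 + 1900 + 1100 + 700 + 600 + 600 + 500 = 19100 kg.
Lower bound: ⌈19100/3700⌉ = 6 containers.
Also, 7 pallets each exceed 1850 kg, and no two of those can share a container, so at least 7 containers are needed.
A packing using 7 containers:
  container 1: 2600 + 1100 = 3700
  container 2: 2500 + 700 + 500 = 3700
  container 3: 2400 + 600 + 600 = 3600
  container 4: 2100 = 2100
  container 5: 2100 = 2100
  container 6: 2000 = 2000
  container 7: 1900 = 1900
This matches the lower bound, so 7 is optimal.

7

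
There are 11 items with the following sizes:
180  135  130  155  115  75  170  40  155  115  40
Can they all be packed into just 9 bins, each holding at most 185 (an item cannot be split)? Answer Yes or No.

Yes

A valid assignment using 9 bins:
  bin 1: 180 = 180
  bin 2: 170 = 170
  bin 3: 155 = 155
  bin 4: 155 = 155
  bin 5: 135 + 40 = 175
  bin 6: 130 + 40 = 170
  bin 7: 115 = 115
  bin 8: 115 = 115
  bin 9: 75 = 75
Every load is within 185, so 9 bins suffice.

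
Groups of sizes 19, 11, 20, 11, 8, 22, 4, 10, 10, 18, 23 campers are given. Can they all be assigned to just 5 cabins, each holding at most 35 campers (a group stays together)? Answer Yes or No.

Yes

A valid assignment using 5 cabins:
  cabin 1: 23 + 11 = 34
  cabin 2: 22 + 11 = 33
  cabin 3: 20 + 10 + 4 = 34
  cabin 4: 19 + 10 = 29
  cabin 5: 18 + 8 = 26
Every load is within 35 campers, so 5 cabins suffice.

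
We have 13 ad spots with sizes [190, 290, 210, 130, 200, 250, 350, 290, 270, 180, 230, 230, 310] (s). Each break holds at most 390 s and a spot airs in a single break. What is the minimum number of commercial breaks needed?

10

Total = 350 + 310 + 290 + 290 + 270 + 250 + 230 + 230 + 210 + 200 + 190 + 180 + 130 = 3130 s.
Lower bound: ⌈3130/390⌉ = 9 commercial breaks.
Also, 10 ad spots each exceed 195 s, and no two of those can share a break, so at least 10 commercial breaks are needed.
A packing using 10 commercial breaks:
  break 1: 350 = 350
  break 2: 310 = 310
  break 3: 290 = 290
  break 4: 290 = 290
  break 5: 270 = 270
  break 6: 250 + 130 = 380
  break 7: 230 = 230
  break 8: 230 = 230
  break 9: 210 + 180 = 390
  break 10: 200 + 190 = 390
This matches the lower bound, so 10 is optimal.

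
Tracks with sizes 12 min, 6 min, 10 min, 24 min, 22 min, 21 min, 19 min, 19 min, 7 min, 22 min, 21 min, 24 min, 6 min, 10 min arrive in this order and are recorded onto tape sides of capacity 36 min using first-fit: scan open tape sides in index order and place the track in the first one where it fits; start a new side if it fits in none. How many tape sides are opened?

9

  12 → side 1 (new)  [load 12/36]
  6 → side 1  [load 18/36]
  10 → side 1  [load 28/36]
  24 → side 2 (new)  [load 24/36]
  22 → side 3 (new)  [load 22/36]
  21 → side 4 (new)  [load 21/36]
  19 → side 5 (new)  [load 19/36]
  19 → side 6 (new)  [load 19/36]
  7 → side 1  [load 35/36]
  22 → side 7 (new)  [load 22/36]
  21 → side 8 (new)  [load 21/36]
  24 → side 9 (new)  [load 24/36]
  6 → side 2  [load 30/36]
  10 → side 3  [load 32/36]
9 tape sides opened.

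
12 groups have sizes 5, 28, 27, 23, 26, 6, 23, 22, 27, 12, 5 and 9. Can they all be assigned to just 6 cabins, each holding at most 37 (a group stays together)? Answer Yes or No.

Total = 213; ⌈213/37⌉ = 6.
7 groups each exceed half the capacity and cannot share a cabin, forcing at least 7 cabins.
At least 7 cabins are required, but only 6 are allowed.

No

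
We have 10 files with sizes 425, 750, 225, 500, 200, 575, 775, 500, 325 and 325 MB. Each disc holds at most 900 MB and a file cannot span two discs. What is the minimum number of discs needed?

Total = 775 + 750 + 575 + 500 + 500 + 425 + 325 + 325 + 225 + 200 = 4600 MB.
Lower bound: ⌈4600/900⌉ = 6 discs.
A packing using 6 discs:
  disc 1: 775 = 775
  disc 2: 750 = 750
  disc 3: 575 + 325 = 900
  disc 4: 500 + 325 = 825
  disc 5: 500 + 225 = 725
  disc 6: 425 + 200 = 625
This matches the lower bound, so 6 is optimal.

6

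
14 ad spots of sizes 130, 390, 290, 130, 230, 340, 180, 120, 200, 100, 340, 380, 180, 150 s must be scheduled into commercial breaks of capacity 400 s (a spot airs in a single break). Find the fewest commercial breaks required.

Total = 390 + 380 + 340 + 340 + 290 + 230 + 200 + 180 + 180 + 150 + 130 + 130 + 120 + 100 = 3160 s.
Lower bound: ⌈3160/400⌉ = 8 commercial breaks.
A packing using 9 commercial breaks:
  break 1: 390 = 390
  break 2: 380 = 380
  break 3: 340 = 340
  break 4: 340 = 340
  break 5: 290 + 100 = 390
  break 6: 230 + 150 = 380
  break 7: 200 + 180 = 380
  break 8: 180 + 130 = 310
  break 9: 130 + 120 = 250
No arrangement into 8 commercial breaks stays within capacity, so 9 is optimal.

9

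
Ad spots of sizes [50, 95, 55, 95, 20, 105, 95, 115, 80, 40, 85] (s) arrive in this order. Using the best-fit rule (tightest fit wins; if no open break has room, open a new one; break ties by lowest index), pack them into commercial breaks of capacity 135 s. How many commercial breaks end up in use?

  50 → break 1 (new)  [load 50/135]
  95 → break 2 (new)  [load 95/135]
  55 → break 1  [load 105/135]
  95 → break 3 (new)  [load 95/135]
  20 → break 1  [load 125/135]
  105 → break 4 (new)  [load 105/135]
  95 → break 5 (new)  [load 95/135]
  115 → break 6 (new)  [load 115/135]
  80 → break 7 (new)  [load 80/135]
  40 → break 2  [load 135/135]
  85 → break 8 (new)  [load 85/135]
8 commercial breaks opened.

8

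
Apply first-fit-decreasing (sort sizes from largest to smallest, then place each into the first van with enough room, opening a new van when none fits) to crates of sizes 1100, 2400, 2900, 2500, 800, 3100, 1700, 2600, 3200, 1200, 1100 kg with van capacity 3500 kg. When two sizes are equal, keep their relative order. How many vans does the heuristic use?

8

Sorted descending: 3200, 3100, 2900, 2600, 2500, 2400, 1700, 1200, 1100, 1100, 800.
  3200 → van 1 (new)  [load 3200/3500]
  3100 → van 2 (new)  [load 3100/3500]
  2900 → van 3 (new)  [load 2900/3500]
  2600 → van 4 (new)  [load 2600/3500]
  2500 → van 5 (new)  [load 2500/3500]
  2400 → van 6 (new)  [load 2400/3500]
  1700 → van 7 (new)  [load 1700/3500]
  1200 → van 7  [load 2900/3500]
  1100 → van 6  [load 3500/3500]
  1100 → van 8 (new)  [load 1100/3500]
  800 → van 4  [load 3400/3500]
8 vans opened.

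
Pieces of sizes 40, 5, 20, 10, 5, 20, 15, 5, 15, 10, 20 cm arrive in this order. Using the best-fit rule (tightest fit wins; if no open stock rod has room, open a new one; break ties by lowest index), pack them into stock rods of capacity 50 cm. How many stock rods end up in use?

4

  40 → stock rod 1 (new)  [load 40/50]
  5 → stock rod 1  [load 45/50]
  20 → stock rod 2 (new)  [load 20/50]
  10 → stock rod 2  [load 30/50]
  5 → stock rod 1  [load 50/50]
  20 → stock rod 2  [load 50/50]
  15 → stock rod 3 (new)  [load 15/50]
  5 → stock rod 3  [load 20/50]
  15 → stock rod 3  [load 35/50]
  10 → stock rod 3  [load 45/50]
  20 → stock rod 4 (new)  [load 20/50]
4 stock rods opened.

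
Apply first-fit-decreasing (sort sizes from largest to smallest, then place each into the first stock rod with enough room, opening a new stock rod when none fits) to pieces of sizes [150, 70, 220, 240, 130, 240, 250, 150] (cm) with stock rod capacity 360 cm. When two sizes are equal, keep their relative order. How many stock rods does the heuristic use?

5

Sorted descending: 250, 240, 240, 220, 150, 150, 130, 70.
  250 → stock rod 1 (new)  [load 250/360]
  240 → stock rod 2 (new)  [load 240/360]
  240 → stock rod 3 (new)  [load 240/360]
  220 → stock rod 4 (new)  [load 220/360]
  150 → stock rod 5 (new)  [load 150/360]
  150 → stock rod 5  [load 300/360]
  130 → stock rod 4  [load 350/360]
  70 → stock rod 1  [load 320/360]
5 stock rods opened.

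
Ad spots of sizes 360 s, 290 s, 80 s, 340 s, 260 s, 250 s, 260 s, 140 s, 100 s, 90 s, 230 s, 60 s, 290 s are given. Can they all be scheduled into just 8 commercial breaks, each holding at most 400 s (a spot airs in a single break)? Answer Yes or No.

Yes

A valid assignment using 8 commercial breaks:
  break 1: 360 = 360
  break 2: 340 + 60 = 400
  break 3: 290 + 100 = 390
  break 4: 290 + 90 = 380
  break 5: 260 + 140 = 400
  break 6: 260 + 80 = 340
  break 7: 250 = 250
  break 8: 230 = 230
Every load is within 400 s, so 8 commercial breaks suffice.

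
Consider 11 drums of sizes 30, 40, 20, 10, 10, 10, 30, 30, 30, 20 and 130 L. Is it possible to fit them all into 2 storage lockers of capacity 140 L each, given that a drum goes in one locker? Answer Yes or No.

No

Total = 360 L; ⌈360/140⌉ = 3.
At least 3 storage lockers are required, but only 2 are allowed.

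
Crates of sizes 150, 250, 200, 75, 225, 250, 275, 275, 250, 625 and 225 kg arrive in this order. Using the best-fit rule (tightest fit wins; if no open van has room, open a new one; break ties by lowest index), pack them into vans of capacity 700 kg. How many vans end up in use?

5

  150 → van 1 (new)  [load 150/700]
  250 → van 1  [load 400/700]
  200 → van 1  [load 600/700]
  75 → van 1  [load 675/700]
  225 → van 2 (new)  [load 225/700]
  250 → van 2  [load 475/700]
  275 → van 3 (new)  [load 275/700]
  275 → van 3  [load 550/700]
  250 → van 4 (new)  [load 250/700]
  625 → van 5 (new)  [load 625/700]
  225 → van 2  [load 700/700]
5 vans opened.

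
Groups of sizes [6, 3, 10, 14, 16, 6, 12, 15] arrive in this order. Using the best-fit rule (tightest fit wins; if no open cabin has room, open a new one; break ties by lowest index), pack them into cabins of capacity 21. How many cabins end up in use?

5

  6 → cabin 1 (new)  [load 6/21]
  3 → cabin 1  [load 9/21]
  10 → cabin 1  [load 19/21]
  14 → cabin 2 (new)  [load 14/21]
  16 → cabin 3 (new)  [load 16/21]
  6 → cabin 2  [load 20/21]
  12 → cabin 4 (new)  [load 12/21]
  15 → cabin 5 (new)  [load 15/21]
5 cabins opened.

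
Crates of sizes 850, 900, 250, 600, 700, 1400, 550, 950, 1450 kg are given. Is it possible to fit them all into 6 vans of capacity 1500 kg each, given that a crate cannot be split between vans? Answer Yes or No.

Yes

A valid assignment using 6 vans:
  van 1: 1450 = 1450
  van 2: 1400 = 1400
  van 3: 950 + 550 = 1500
  van 4: 900 + 600 = 1500
  van 5: 850 + 250 = 1100
  van 6: 700 = 700
Every load is within 1500 kg, so 6 vans suffice.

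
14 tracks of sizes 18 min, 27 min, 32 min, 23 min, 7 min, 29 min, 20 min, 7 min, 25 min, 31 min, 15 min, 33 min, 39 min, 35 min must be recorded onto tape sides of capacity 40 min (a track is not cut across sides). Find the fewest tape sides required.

10

Total = 39 + 35 + 33 + 32 + 31 + 29 + 27 + 25 + 23 + 20 + 18 + 15 + 7 + 7 = 341 min.
Lower bound: ⌈341/40⌉ = 9 tape sides.
A packing using 10 tape sides:
  side 1: 39 = 39
  side 2: 35 = 35
  side 3: 33 + 7 = 40
  side 4: 32 + 7 = 39
  side 5: 31 = 31
  side 6: 29 = 29
  side 7: 27 = 27
  side 8: 25 + 15 = 40
  side 9: 23 = 23
  side 10: 20 + 18 = 38
No arrangement into 9 tape sides stays within capacity, so 10 is optimal.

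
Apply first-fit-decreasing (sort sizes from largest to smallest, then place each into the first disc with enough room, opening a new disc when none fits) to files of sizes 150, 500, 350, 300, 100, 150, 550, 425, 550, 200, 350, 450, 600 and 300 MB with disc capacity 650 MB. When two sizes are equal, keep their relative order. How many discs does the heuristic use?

Sorted descending: 600, 550, 550, 500, 450, 425, 350, 350, 300, 300, 200, 150, 150, 100.
  600 → disc 1 (new)  [load 600/650]
  550 → disc 2 (new)  [load 550/650]
  550 → disc 3 (new)  [load 550/650]
  500 → disc 4 (new)  [load 500/650]
  450 → disc 5 (new)  [load 450/650]
  425 → disc 6 (new)  [load 425/650]
  350 → disc 7 (new)  [load 350/650]
  350 → disc 8 (new)  [load 350/650]
  300 → disc 7  [load 650/650]
  300 → disc 8  [load 650/650]
  200 → disc 5  [load 650/650]
  150 → disc 4  [load 650/650]
  150 → disc 6  [load 575/650]
  100 → disc 2  [load 650/650]
8 discs opened.

8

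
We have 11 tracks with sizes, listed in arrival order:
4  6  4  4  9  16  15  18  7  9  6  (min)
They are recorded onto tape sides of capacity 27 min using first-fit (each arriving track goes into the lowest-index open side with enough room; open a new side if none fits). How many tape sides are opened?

  4 → side 1 (new)  [load 4/27]
  6 → side 1  [load 10/27]
  4 → side 1  [load 14/27]
  4 → side 1  [load 18/27]
  9 → side 1  [load 27/27]
  16 → side 2 (new)  [load 16/27]
  15 → side 3 (new)  [load 15/27]
  18 → side 4 (new)  [load 18/27]
  7 → side 2  [load 23/27]
  9 → side 3  [load 24/27]
  6 → side 4  [load 24/27]
4 tape sides opened.

4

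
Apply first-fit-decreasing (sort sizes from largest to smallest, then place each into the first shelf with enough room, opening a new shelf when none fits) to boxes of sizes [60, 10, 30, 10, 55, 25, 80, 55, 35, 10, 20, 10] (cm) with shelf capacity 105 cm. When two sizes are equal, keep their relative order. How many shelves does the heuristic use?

Sorted descending: 80, 60, 55, 55, 35, 30, 25, 20, 10, 10, 10, 10.
  80 → shelf 1 (new)  [load 80/105]
  60 → shelf 2 (new)  [load 60/105]
  55 → shelf 3 (new)  [load 55/105]
  55 → shelf 4 (new)  [load 55/105]
  35 → shelf 2  [load 95/105]
  30 → shelf 3  [load 85/105]
  25 → shelf 1  [load 105/105]
  20 → shelf 3  [load 105/105]
  10 → shelf 2  [load 105/105]
  10 → shelf 4  [load 65/105]
  10 → shelf 4  [load 75/105]
  10 → shelf 4  [load 85/105]
4 shelves opened.

4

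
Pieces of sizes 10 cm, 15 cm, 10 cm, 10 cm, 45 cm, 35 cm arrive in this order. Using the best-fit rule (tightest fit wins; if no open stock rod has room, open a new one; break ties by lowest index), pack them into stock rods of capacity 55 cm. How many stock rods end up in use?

  10 → stock rod 1 (new)  [load 10/55]
  15 → stock rod 1  [load 25/55]
  10 → stock rod 1  [load 35/55]
  10 → stock rod 1  [load 45/55]
  45 → stock rod 2 (new)  [load 45/55]
  35 → stock rod 3 (new)  [load 35/55]
3 stock rods opened.

3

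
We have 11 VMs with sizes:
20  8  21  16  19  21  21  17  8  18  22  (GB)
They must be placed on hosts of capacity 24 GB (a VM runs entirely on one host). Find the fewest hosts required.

Total = 22 + 21 + 21 + 21 + 20 + 19 + 18 + 17 + 16 + 8 + 8 = 191 GB.
Lower bound: ⌈191/24⌉ = 8 hosts.
Also, 9 VMs each exceed 12 GB, and no two of those can share a host, so at least 9 hosts are needed.
A packing using 10 hosts:
  host 1: 22 = 22
  host 2: 21 = 21
  host 3: 21 = 21
  host 4: 21 = 21
  host 5: 20 = 20
  host 6: 19 = 19
  host 7: 18 = 18
  host 8: 17 = 17
  host 9: 16 + 8 = 24
  host 10: 8 = 8
No arrangement into 9 hosts stays within capacity, so 10 is optimal.

10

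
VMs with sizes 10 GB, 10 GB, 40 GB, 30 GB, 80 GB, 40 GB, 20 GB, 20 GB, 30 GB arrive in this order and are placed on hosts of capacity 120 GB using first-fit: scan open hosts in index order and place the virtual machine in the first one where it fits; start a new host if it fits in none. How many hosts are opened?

  10 → host 1 (new)  [load 10/120]
  10 → host 1  [load 20/120]
  40 → host 1  [load 60/120]
  30 → host 1  [load 90/120]
  80 → host 2 (new)  [load 80/120]
  40 → host 2  [load 120/120]
  20 → host 1  [load 110/120]
  20 → host 3 (new)  [load 20/120]
  30 → host 3  [load 50/120]
3 hosts opened.

3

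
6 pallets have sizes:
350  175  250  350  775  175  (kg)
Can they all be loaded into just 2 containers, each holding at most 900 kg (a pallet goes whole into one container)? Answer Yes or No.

No

Total = 2075 kg; ⌈2075/900⌉ = 3.
At least 3 containers are required, but only 2 are allowed.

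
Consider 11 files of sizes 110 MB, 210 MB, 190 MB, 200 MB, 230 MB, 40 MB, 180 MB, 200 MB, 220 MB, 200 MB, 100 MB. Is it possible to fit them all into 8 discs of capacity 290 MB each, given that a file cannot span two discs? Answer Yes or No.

A valid assignment using 8 discs:
  disc 1: 230 + 40 = 270
  disc 2: 220 = 220
  disc 3: 210 = 210
  disc 4: 200 = 200
  disc 5: 200 = 200
  disc 6: 200 = 200
  disc 7: 190 + 100 = 290
  disc 8: 180 + 110 = 290
Every load is within 290 MB, so 8 discs suffice.

Yes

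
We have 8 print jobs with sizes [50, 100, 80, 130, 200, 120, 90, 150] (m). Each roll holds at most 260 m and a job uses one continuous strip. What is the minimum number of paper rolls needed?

4

Total = 200 + 150 + 130 + 120 + 100 + 90 + 80 + 50 = 920 m.
Lower bound: ⌈920/260⌉ = 4 paper rolls.
A packing using 4 paper rolls:
  roll 1: 200 + 50 = 250
  roll 2: 150 + 100 = 250
  roll 3: 130 + 120 = 250
  roll 4: 90 + 80 = 170
This matches the lower bound, so 4 is optimal.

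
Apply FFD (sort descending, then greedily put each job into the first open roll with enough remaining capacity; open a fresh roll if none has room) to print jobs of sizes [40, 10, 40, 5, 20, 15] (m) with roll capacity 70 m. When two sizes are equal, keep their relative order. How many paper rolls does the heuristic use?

Sorted descending: 40, 40, 20, 15, 10, 5.
  40 → roll 1 (new)  [load 40/70]
  40 → roll 2 (new)  [load 40/70]
  20 → roll 1  [load 60/70]
  15 → roll 2  [load 55/70]
  10 → roll 1  [load 70/70]
  5 → roll 2  [load 60/70]
2 paper rolls opened.

2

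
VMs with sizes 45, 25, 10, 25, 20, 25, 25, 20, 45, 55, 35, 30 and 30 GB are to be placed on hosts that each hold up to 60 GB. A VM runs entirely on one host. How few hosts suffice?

8

Total = 55 + 45 + 45 + 35 + 30 + 30 + 25 + 25 + 25 + 25 + 20 + 20 + 10 = 390 GB.
Lower bound: ⌈390/60⌉ = 7 hosts.
A packing using 8 hosts:
  host 1: 55 = 55
  host 2: 45 + 10 = 55
  host 3: 45 = 45
  host 4: 35 + 25 = 60
  host 5: 30 + 30 = 60
  host 6: 25 + 25 = 50
  host 7: 25 + 20 = 45
  host 8: 20 = 20
No arrangement into 7 hosts stays within capacity, so 8 is optimal.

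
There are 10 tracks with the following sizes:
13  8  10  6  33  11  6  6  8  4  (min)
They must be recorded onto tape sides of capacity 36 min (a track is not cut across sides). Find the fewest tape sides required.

3

Total = 33 + 13 + 11 + 10 + 8 + 8 + 6 + 6 + 6 + 4 = 105 min.
Lower bound: ⌈105/36⌉ = 3 tape sides.
A packing using 3 tape sides:
  side 1: 33 = 33
  side 2: 13 + 11 + 8 + 4 = 36
  side 3: 10 + 8 + 6 + 6 + 6 = 36
This matches the lower bound, so 3 is optimal.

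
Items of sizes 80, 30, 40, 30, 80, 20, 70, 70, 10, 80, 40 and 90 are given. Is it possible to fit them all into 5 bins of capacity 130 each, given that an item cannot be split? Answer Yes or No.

Total = 640; ⌈640/130⌉ = 5.
6 items each exceed half the capacity and cannot share a bin, forcing at least 6 bins.
At least 6 bins are required, but only 5 are allowed.

No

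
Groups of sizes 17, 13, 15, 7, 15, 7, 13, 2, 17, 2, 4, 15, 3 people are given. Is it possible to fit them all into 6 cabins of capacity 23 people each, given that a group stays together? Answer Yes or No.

Total = 130 people; ⌈130/23⌉ = 6.
7 groups each exceed half the capacity and cannot share a cabin, forcing at least 7 cabins.
At least 7 cabins are required, but only 6 are allowed.

No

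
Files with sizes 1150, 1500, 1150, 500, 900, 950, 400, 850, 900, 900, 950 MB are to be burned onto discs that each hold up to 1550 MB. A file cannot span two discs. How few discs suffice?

9

Total = 1500 + 1150 + 1150 + 950 + 950 + 900 + 900 + 900 + 850 + 500 + 400 = 10150 MB.
Lower bound: ⌈10150/1550⌉ = 7 discs.
Also, 9 files each exceed 775 MB, and no two of those can share a disc, so at least 9 discs are needed.
A packing using 9 discs:
  disc 1: 1500 = 1500
  disc 2: 1150 + 400 = 1550
  disc 3: 1150 = 1150
  disc 4: 950 + 500 = 1450
  disc 5: 950 = 950
  disc 6: 900 = 900
  disc 7: 900 = 900
  disc 8: 900 = 900
  disc 9: 850 = 850
This matches the lower bound, so 9 is optimal.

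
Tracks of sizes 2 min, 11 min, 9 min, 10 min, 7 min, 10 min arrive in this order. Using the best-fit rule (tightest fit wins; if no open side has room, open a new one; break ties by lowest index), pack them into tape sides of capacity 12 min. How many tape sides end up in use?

5

  2 → side 1 (new)  [load 2/12]
  11 → side 2 (new)  [load 11/12]
  9 → side 1  [load 11/12]
  10 → side 3 (new)  [load 10/12]
  7 → side 4 (new)  [load 7/12]
  10 → side 5 (new)  [load 10/12]
5 tape sides opened.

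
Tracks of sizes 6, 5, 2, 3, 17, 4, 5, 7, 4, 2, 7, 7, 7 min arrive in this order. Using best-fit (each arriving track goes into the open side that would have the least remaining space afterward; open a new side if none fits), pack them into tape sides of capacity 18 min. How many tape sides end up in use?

5

  6 → side 1 (new)  [load 6/18]
  5 → side 1  [load 11/18]
  2 → side 1  [load 13/18]
  3 → side 1  [load 16/18]
  17 → side 2 (new)  [load 17/18]
  4 → side 3 (new)  [load 4/18]
  5 → side 3  [load 9/18]
  7 → side 3  [load 16/18]
  4 → side 4 (new)  [load 4/18]
  2 → side 1  [load 18/18]
  7 → side 4  [load 11/18]
  7 → side 4  [load 18/18]
  7 → side 5 (new)  [load 7/18]
5 tape sides opened.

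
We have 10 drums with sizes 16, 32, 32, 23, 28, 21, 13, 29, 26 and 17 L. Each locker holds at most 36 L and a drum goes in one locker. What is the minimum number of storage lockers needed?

Total = 32 + 32 + 29 + 28 + 26 + 23 + 21 + 17 + 16 + 13 = 237 L.
Lower bound: ⌈237/36⌉ = 7 storage lockers.
A packing using 8 storage lockers:
  locker 1: 32 = 32
  locker 2: 32 = 32
  locker 3: 29 = 29
  locker 4: 28 = 28
  locker 5: 26 = 26
  locker 6: 23 + 13 = 36
  locker 7: 21 = 21
  locker 8: 17 + 16 = 33
No arrangement into 7 storage lockers stays within capacity, so 8 is optimal.

8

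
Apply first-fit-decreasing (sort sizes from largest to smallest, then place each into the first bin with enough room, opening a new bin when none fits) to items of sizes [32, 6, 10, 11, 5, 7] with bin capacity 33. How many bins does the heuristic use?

3

Sorted descending: 32, 11, 10, 7, 6, 5.
  32 → bin 1 (new)  [load 32/33]
  11 → bin 2 (new)  [load 11/33]
  10 → bin 2  [load 21/33]
  7 → bin 2  [load 28/33]
  6 → bin 3 (new)  [load 6/33]
  5 → bin 2  [load 33/33]
3 bins opened.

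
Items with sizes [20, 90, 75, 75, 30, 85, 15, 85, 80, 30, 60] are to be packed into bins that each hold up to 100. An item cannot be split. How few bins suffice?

Total = 90 + 85 + 85 + 80 + 75 + 75 + 60 + 30 + 30 + 20 + 15 = 645.
Lower bound: ⌈645/100⌉ = 7 bins.
A packing using 8 bins:
  bin 1: 90 = 90
  bin 2: 85 + 15 = 100
  bin 3: 85 = 85
  bin 4: 80 + 20 = 100
  bin 5: 75 = 75
  bin 6: 75 = 75
  bin 7: 60 + 30 = 90
  bin 8: 30 = 30
No arrangement into 7 bins stays within capacity, so 8 is optimal.

8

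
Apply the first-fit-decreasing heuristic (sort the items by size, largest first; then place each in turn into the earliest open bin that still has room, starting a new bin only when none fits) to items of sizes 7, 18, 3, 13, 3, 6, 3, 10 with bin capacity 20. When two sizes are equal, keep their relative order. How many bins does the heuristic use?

Sorted descending: 18, 13, 10, 7, 6, 3, 3, 3.
  18 → bin 1 (new)  [load 18/20]
  13 → bin 2 (new)  [load 13/20]
  10 → bin 3 (new)  [load 10/20]
  7 → bin 2  [load 20/20]
  6 → bin 3  [load 16/20]
  3 → bin 3  [load 19/20]
  3 → bin 4 (new)  [load 3/20]
  3 → bin 4  [load 6/20]
4 bins opened.

4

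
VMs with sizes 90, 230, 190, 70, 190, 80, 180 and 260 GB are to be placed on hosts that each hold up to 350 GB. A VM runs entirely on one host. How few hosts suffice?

5

Total = 260 + 230 + 190 + 190 + 180 + 90 + 80 + 70 = 1290 GB.
Lower bound: ⌈1290/350⌉ = 4 hosts.
Also, 5 VMs each exceed 175 GB, and no two of those can share a host, so at least 5 hosts are needed.
A packing using 5 hosts:
  host 1: 260 + 90 = 350
  host 2: 230 + 80 = 310
  host 3: 190 + 70 = 260
  host 4: 190 = 190
  host 5: 180 = 180
This matches the lower bound, so 5 is optimal.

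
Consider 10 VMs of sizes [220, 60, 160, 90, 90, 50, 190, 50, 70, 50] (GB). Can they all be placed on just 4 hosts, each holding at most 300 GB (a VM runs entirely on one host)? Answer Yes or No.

A valid assignment using 4 hosts:
  host 1: 220 + 70 = 290
  host 2: 190 + 90 = 280
  host 3: 160 + 90 + 50 = 300
  host 4: 60 + 50 + 50 = 160
Every load is within 300 GB, so 4 hosts suffice.

Yes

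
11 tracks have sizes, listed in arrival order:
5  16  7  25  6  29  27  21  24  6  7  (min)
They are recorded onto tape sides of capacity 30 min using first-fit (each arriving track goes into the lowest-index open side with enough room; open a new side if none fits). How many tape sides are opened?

7

  5 → side 1 (new)  [load 5/30]
  16 → side 1  [load 21/30]
  7 → side 1  [load 28/30]
  25 → side 2 (new)  [load 25/30]
  6 → side 3 (new)  [load 6/30]
  29 → side 4 (new)  [load 29/30]
  27 → side 5 (new)  [load 27/30]
  21 → side 3  [load 27/30]
  24 → side 6 (new)  [load 24/30]
  6 → side 6  [load 30/30]
  7 → side 7 (new)  [load 7/30]
7 tape sides opened.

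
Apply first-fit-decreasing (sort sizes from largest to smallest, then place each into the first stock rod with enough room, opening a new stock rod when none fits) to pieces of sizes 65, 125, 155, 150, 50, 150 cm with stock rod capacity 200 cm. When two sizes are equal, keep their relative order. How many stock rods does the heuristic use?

4

Sorted descending: 155, 150, 150, 125, 65, 50.
  155 → stock rod 1 (new)  [load 155/200]
  150 → stock rod 2 (new)  [load 150/200]
  150 → stock rod 3 (new)  [load 150/200]
  125 → stock rod 4 (new)  [load 125/200]
  65 → stock rod 4  [load 190/200]
  50 → stock rod 2  [load 200/200]
4 stock rods opened.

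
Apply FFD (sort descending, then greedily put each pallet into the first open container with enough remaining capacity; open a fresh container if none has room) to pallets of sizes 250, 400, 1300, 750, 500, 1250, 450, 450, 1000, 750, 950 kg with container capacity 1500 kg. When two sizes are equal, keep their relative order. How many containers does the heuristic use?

6

Sorted descending: 1300, 1250, 1000, 950, 750, 750, 500, 450, 450, 400, 250.
  1300 → container 1 (new)  [load 1300/1500]
  1250 → container 2 (new)  [load 1250/1500]
  1000 → container 3 (new)  [load 1000/1500]
  950 → container 4 (new)  [load 950/1500]
  750 → container 5 (new)  [load 750/1500]
  750 → container 5  [load 1500/1500]
  500 → container 3  [load 1500/1500]
  450 → container 4  [load 1400/1500]
  450 → container 6 (new)  [load 450/1500]
  400 → container 6  [load 850/1500]
  250 → container 2  [load 1500/1500]
6 containers opened.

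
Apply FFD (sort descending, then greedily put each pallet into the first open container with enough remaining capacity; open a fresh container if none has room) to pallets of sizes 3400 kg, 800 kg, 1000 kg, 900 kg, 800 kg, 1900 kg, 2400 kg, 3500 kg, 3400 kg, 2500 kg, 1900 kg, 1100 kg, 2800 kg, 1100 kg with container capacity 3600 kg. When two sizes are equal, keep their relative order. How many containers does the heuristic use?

8

Sorted descending: 3500, 3400, 3400, 2800, 2500, 2400, 1900, 1900, 1100, 1100, 1000, 900, 800, 800.
  3500 → container 1 (new)  [load 3500/3600]
  3400 → container 2 (new)  [load 3400/3600]
  3400 → container 3 (new)  [load 3400/3600]
  2800 → container 4 (new)  [load 2800/3600]
  2500 → container 5 (new)  [load 2500/3600]
  2400 → container 6 (new)  [load 2400/3600]
  1900 → container 7 (new)  [load 1900/3600]
  1900 → container 8 (new)  [load 1900/3600]
  1100 → container 5  [load 3600/3600]
  1100 → container 6  [load 3500/3600]
  1000 → container 7  [load 2900/3600]
  900 → container 8  [load 2800/3600]
  800 → container 4  [load 3600/3600]
  800 → container 8  [load 3600/3600]
8 containers opened.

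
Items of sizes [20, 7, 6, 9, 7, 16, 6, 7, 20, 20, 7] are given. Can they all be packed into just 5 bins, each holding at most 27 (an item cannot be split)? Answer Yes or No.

A valid assignment using 5 bins:
  bin 1: 20 + 7 = 27
  bin 2: 20 + 7 = 27
  bin 3: 20 + 7 = 27
  bin 4: 16 + 9 = 25
  bin 5: 7 + 6 + 6 = 19
Every load is within 27, so 5 bins suffice.

Yes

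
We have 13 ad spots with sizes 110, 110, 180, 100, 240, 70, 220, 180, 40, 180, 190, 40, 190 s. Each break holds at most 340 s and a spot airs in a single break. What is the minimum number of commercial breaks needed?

Total = 240 + 220 + 190 + 190 + 180 + 180 + 180 + 110 + 110 + 100 + 70 + 40 + 40 = 1850 s.
Lower bound: ⌈1850/340⌉ = 6 commercial breaks.
Also, 7 ad spots each exceed 170 s, and no two of those can share a break, so at least 7 commercial breaks are needed.
A packing using 7 commercial breaks:
  break 1: 240 + 100 = 340
  break 2: 220 + 110 = 330
  break 3: 190 + 110 + 40 = 340
  break 4: 190 + 70 + 40 = 300
  break 5: 180 = 180
  break 6: 180 = 180
  break 7: 180 = 180
This matches the lower bound, so 7 is optimal.

7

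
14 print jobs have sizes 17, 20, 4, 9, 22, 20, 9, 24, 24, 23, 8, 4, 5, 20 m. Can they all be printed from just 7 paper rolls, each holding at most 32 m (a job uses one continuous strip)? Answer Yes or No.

No

Total = 209 m; ⌈209/32⌉ = 7.
8 print jobs each exceed half the capacity and cannot share a roll, forcing at least 8 paper rolls.
At least 8 paper rolls are required, but only 7 are allowed.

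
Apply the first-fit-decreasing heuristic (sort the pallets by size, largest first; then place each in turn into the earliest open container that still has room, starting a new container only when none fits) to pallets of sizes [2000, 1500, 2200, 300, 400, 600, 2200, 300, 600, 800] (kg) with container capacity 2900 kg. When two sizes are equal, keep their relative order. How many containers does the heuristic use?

4

Sorted descending: 2200, 2200, 2000, 1500, 800, 600, 600, 400, 300, 300.
  2200 → container 1 (new)  [load 2200/2900]
  2200 → container 2 (new)  [load 2200/2900]
  2000 → container 3 (new)  [load 2000/2900]
  1500 → container 4 (new)  [load 1500/2900]
  800 → container 3  [load 2800/2900]
  600 → container 1  [load 2800/2900]
  600 → container 2  [load 2800/2900]
  400 → container 4  [load 1900/2900]
  300 → container 4  [load 2200/2900]
  300 → container 4  [load 2500/2900]
4 containers opened.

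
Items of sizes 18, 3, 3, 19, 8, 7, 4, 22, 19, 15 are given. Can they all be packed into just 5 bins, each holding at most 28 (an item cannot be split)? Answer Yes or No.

A valid assignment using 5 bins:
  bin 1: 22 + 4 = 26
  bin 2: 19 + 8 = 27
  bin 3: 19 + 7 = 26
  bin 4: 18 + 3 + 3 = 24
  bin 5: 15 = 15
Every load is within 28, so 5 bins suffice.

Yes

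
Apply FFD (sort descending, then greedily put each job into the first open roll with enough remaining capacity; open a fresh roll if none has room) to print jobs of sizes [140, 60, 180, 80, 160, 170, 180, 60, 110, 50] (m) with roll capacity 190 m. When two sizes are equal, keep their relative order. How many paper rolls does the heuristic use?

Sorted descending: 180, 180, 170, 160, 140, 110, 80, 60, 60, 50.
  180 → roll 1 (new)  [load 180/190]
  180 → roll 2 (new)  [load 180/190]
  170 → roll 3 (new)  [load 170/190]
  160 → roll 4 (new)  [load 160/190]
  140 → roll 5 (new)  [load 140/190]
  110 → roll 6 (new)  [load 110/190]
  80 → roll 6  [load 190/190]
  60 → roll 7 (new)  [load 60/190]
  60 → roll 7  [load 120/190]
  50 → roll 5  [load 190/190]
7 paper rolls opened.

7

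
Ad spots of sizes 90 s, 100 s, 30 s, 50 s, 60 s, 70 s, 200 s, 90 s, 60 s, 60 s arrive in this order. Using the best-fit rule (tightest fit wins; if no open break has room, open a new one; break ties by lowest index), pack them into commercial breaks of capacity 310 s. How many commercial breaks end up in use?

3

  90 → break 1 (new)  [load 90/310]
  100 → break 1  [load 190/310]
  30 → break 1  [load 220/310]
  50 → break 1  [load 270/310]
  60 → break 2 (new)  [load 60/310]
  70 → break 2  [load 130/310]
  200 → break 3 (new)  [load 200/310]
  90 → break 3  [load 290/310]
  60 → break 2  [load 190/310]
  60 → break 2  [load 250/310]
3 commercial breaks opened.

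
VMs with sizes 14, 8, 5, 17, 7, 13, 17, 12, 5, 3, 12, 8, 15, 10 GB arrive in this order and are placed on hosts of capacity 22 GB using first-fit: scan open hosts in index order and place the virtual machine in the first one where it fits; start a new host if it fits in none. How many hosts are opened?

8

  14 → host 1 (new)  [load 14/22]
  8 → host 1  [load 22/22]
  5 → host 2 (new)  [load 5/22]
  17 → host 2  [load 22/22]
  7 → host 3 (new)  [load 7/22]
  13 → host 3  [load 20/22]
  17 → host 4 (new)  [load 17/22]
  12 → host 5 (new)  [load 12/22]
  5 → host 4  [load 22/22]
  3 → host 5  [load 15/22]
  12 → host 6 (new)  [load 12/22]
  8 → host 6  [load 20/22]
  15 → host 7 (new)  [load 15/22]
  10 → host 8 (new)  [load 10/22]
8 hosts opened.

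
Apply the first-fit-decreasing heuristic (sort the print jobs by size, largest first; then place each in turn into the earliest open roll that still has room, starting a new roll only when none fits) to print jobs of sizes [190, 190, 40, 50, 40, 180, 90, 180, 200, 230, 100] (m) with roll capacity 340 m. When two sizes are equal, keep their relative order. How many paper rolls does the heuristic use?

6

Sorted descending: 230, 200, 190, 190, 180, 180, 100, 90, 50, 40, 40.
  230 → roll 1 (new)  [load 230/340]
  200 → roll 2 (new)  [load 200/340]
  190 → roll 3 (new)  [load 190/340]
  190 → roll 4 (new)  [load 190/340]
  180 → roll 5 (new)  [load 180/340]
  180 → roll 6 (new)  [load 180/340]
  100 → roll 1  [load 330/340]
  90 → roll 2  [load 290/340]
  50 → roll 2  [load 340/340]
  40 → roll 3  [load 230/340]
  40 → roll 3  [load 270/340]
6 paper rolls opened.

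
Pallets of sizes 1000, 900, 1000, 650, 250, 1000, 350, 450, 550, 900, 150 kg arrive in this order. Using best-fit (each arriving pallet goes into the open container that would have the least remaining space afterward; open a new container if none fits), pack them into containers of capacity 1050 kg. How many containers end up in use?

8

  1000 → container 1 (new)  [load 1000/1050]
  900 → container 2 (new)  [load 900/1050]
  1000 → container 3 (new)  [load 1000/1050]
  650 → container 4 (new)  [load 650/1050]
  250 → container 4  [load 900/1050]
  1000 → container 5 (new)  [load 1000/1050]
  350 → container 6 (new)  [load 350/1050]
  450 → container 6  [load 800/1050]
  550 → container 7 (new)  [load 550/1050]
  900 → container 8 (new)  [load 900/1050]
  150 → container 2  [load 1050/1050]
8 containers opened.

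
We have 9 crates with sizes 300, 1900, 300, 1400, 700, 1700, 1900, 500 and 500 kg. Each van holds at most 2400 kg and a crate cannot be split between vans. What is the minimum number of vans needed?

4

Total = 1900 + 1900 + 1700 + 1400 + 700 + 500 + 500 + 300 + 300 = 9200 kg.
Lower bound: ⌈9200/2400⌉ = 4 vans.
A packing using 4 vans:
  van 1: 1900 + 500 = 2400
  van 2: 1900 + 500 = 2400
  van 3: 1700 + 700 = 2400
  van 4: 1400 + 300 + 300 = 2000
This matches the lower bound, so 4 is optimal.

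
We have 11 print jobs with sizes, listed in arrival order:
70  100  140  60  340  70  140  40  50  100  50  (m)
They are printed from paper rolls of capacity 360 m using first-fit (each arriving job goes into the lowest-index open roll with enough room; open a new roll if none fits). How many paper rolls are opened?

  70 → roll 1 (new)  [load 70/360]
  100 → roll 1  [load 170/360]
  140 → roll 1  [load 310/360]
  60 → roll 2 (new)  [load 60/360]
  340 → roll 3 (new)  [load 340/360]
  70 → roll 2  [load 130/360]
  140 → roll 2  [load 270/360]
  40 → roll 1  [load 350/360]
  50 → roll 2  [load 320/360]
  100 → roll 4 (new)  [load 100/360]
  50 → roll 4  [load 150/360]
4 paper rolls opened.

4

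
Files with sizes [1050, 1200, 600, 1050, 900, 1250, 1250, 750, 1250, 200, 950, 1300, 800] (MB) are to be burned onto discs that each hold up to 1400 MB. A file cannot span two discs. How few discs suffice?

Total = 1300 + 1250 + 1250 + 1250 + 1200 + 1050 + 1050 + 950 + 900 + 800 + 750 + 600 + 200 = 12550 MB.
Lower bound: ⌈12550/1400⌉ = 9 discs.
Also, 11 files each exceed 700 MB, and no two of those can share a disc, so at least 11 discs are needed.
A packing using 11 discs:
  disc 1: 1300 = 1300
  disc 2: 1250 = 1250
  disc 3: 1250 = 1250
  disc 4: 1250 = 1250
  disc 5: 1200 + 200 = 1400
  disc 6: 1050 = 1050
  disc 7: 1050 = 1050
  disc 8: 950 = 950
  disc 9: 900 = 900
  disc 10: 800 + 600 = 1400
  disc 11: 750 = 750
This matches the lower bound, so 11 is optimal.

11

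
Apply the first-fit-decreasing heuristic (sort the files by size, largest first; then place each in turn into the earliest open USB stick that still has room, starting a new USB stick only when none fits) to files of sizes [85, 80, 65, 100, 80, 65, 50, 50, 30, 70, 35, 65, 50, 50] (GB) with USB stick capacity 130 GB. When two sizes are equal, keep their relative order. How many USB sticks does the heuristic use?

7

Sorted descending: 100, 85, 80, 80, 70, 65, 65, 65, 50, 50, 50, 50, 35, 30.
  100 → USB stick 1 (new)  [load 100/130]
  85 → USB stick 2 (new)  [load 85/130]
  80 → USB stick 3 (new)  [load 80/130]
  80 → USB stick 4 (new)  [load 80/130]
  70 → USB stick 5 (new)  [load 70/130]
  65 → USB stick 6 (new)  [load 65/130]
  65 → USB stick 6  [load 130/130]
  65 → USB stick 7 (new)  [load 65/130]
  50 → USB stick 3  [load 130/130]
  50 → USB stick 4  [load 130/130]
  50 → USB stick 5  [load 120/130]
  50 → USB stick 7  [load 115/130]
  35 → USB stick 2  [load 120/130]
  30 → USB stick 1  [load 130/130]
7 USB sticks opened.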